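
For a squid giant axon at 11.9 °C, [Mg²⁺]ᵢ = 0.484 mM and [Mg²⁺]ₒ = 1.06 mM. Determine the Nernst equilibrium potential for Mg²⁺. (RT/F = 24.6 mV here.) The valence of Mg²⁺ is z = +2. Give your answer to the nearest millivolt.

10 mV

E = (24.6/z) · ln([Mg²⁺]_out/[Mg²⁺]_in) with z = +2.
= (24.6/2) · ln(1.06/0.484) = 12.30 · ln(2.19)
= 12.30 · (0.7839) = 9.64 mV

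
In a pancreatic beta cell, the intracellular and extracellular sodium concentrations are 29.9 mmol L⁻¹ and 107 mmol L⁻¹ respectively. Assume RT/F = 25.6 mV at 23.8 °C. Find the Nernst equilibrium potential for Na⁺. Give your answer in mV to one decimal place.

32.6 mV

E = (25.6/z) · ln([Na⁺]_out/[Na⁺]_in) with z = +1.
= (25.6/1) · ln(107/29.9) = 25.60 · ln(3.579)
= 25.60 · (1.2750) = 32.64 mV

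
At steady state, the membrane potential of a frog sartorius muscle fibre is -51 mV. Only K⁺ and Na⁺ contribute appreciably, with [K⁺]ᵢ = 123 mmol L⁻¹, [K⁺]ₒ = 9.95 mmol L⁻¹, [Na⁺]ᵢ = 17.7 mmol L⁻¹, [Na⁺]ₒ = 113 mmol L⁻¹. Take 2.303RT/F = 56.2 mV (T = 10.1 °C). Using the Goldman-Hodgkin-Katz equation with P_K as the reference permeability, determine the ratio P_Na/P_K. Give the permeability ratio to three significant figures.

0.0476

Let α = P_Na/P_K. GHK: Vm = 56.2·log₁₀[(Kₒ + α·Naₒ)/(Kᵢ + α·Naᵢ)].
10^(Vm/56.2) = 10^(-51.0/56.2) = 0.12374
So 0.12374·(Kᵢ + α·Naᵢ) = Kₒ + α·Naₒ → α = (0.12374·123.0 − 9.95) / (113.0 − 0.12374·17.7)
α = (15.22 − 9.95) / (113.0 − 2.19) = 5.271/110.8 = 0.04756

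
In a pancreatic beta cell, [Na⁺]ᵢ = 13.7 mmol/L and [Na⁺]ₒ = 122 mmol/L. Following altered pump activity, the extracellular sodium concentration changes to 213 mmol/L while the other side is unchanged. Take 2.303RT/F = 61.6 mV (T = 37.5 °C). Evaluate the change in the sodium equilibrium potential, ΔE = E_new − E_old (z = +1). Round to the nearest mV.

E_old = (61.6/1)·log₁₀(122/13.7) = 58.50 mV
E_new = (61.6/1)·log₁₀(213/13.7) = 73.41 mV
ΔE = 73.41 − (58.50) = 14.91 mV

15 mV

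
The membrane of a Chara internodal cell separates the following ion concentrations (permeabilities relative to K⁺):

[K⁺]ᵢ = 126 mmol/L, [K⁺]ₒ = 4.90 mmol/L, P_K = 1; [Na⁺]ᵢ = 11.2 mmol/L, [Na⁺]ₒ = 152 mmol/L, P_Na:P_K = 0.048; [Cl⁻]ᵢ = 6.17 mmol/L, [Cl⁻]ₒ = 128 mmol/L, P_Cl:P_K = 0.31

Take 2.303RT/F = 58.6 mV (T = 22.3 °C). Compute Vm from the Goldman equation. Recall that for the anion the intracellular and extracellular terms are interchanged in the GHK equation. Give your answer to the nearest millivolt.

-63 mV

Vm = 58.6 · log₁₀[(Σ P·[cation]ₒ + Σ P·[anion]ᵢ) / (Σ P·[cation]ᵢ + Σ P·[anion]ₒ)]
Numerator = 1×4.90 + 0.048×152 + 0.31×6.17 = 14.11
Denominator = 1×126 + 0.048×11.2 + 0.31×128 = 166.2
Vm = 58.6 · log₁₀(0.084881) = 58.6 × (-1.0712) = -62.77 mV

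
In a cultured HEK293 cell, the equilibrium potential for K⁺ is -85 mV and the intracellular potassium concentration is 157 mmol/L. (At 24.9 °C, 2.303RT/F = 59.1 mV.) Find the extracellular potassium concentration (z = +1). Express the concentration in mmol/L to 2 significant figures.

Nernst: E = (59.1/1) · log₁₀([out]/[in]), so log₁₀([out]/[in]) = -85.0 × 1 / 59.1 = -1.4382.
[out]/[in] = 10^(-1.4382) = 0.03646.
[out] = 0.03646 × 157 = 5.723 mmol/L.

5.7 mmol/L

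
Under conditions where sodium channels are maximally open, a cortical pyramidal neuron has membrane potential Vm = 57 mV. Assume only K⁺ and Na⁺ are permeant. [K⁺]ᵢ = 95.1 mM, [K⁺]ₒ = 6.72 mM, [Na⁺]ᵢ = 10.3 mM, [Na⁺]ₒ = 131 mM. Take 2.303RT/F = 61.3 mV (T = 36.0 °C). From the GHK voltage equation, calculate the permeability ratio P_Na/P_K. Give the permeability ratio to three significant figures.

Let α = P_Na/P_K. GHK: Vm = 61.3·log₁₀[(Kₒ + α·Naₒ)/(Kᵢ + α·Naᵢ)].
10^(Vm/61.3) = 10^(57.0/61.3) = 8.5085
So 8.5085·(Kᵢ + α·Naᵢ) = Kₒ + α·Naₒ → α = (8.5085·95.1 − 6.72) / (131.0 − 8.5085·10.3)
α = (809.2 − 6.72) / (131.0 − 87.64) = 802.4/43.36 = 18.51

18.5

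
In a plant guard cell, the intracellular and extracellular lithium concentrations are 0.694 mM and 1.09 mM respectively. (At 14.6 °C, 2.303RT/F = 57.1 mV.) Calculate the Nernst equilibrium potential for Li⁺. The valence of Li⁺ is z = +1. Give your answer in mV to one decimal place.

11.2 mV

E = (57.1/z) · log₁₀([Li⁺]_out/[Li⁺]_in) with z = +1.
= (57.1/1) · log₁₀(1.09/0.694) = 57.10 · log₁₀(1.571)
= 57.10 · (0.1961) = 11.20 mV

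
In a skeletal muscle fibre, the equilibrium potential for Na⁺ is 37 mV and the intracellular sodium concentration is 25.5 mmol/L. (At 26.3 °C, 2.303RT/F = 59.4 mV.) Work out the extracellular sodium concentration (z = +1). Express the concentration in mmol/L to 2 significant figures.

Nernst: E = (59.4/1) · log₁₀([out]/[in]), so log₁₀([out]/[in]) = 37.0 × 1 / 59.4 = 0.6229.
[out]/[in] = 10^(0.6229) = 4.197.
[out] = 4.197 × 25.5 = 107 mmol/L.

110 mmol/L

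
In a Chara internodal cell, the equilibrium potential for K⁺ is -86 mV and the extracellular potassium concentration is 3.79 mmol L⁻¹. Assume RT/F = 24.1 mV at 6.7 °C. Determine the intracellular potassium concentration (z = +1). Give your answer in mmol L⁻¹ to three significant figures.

Nernst: E = (24.1/1) · ln([out]/[in]), so ln([out]/[in]) = -86.0 × 1 / 24.1 = -3.5685.
[out]/[in] = e^(-3.5685) = 0.0282.
[in] = 3.79 / 0.0282 = 134.4 mmol L⁻¹.

134 mmol L⁻¹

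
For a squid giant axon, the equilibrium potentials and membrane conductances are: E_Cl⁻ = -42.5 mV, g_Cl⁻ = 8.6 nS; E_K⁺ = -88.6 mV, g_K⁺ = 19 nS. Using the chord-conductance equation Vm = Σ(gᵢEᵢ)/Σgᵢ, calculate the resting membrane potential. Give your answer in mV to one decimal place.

Σ gᵢEᵢ = 8.6·(-42.5) + 19·(-88.6) = -2048.90
Σ gᵢ = 8.6 + 19 = 27.6
Vm = -2048.90 / 27.6 = -74.24 mV

-74.2 mV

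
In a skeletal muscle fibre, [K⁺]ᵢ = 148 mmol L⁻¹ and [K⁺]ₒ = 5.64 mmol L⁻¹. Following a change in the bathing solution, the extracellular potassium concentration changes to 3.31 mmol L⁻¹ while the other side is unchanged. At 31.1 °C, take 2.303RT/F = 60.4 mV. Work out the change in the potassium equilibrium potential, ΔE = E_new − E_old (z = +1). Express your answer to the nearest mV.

-14 mV

E_old = (60.4/1)·log₁₀(5.64/148) = -85.71 mV
E_new = (60.4/1)·log₁₀(3.31/148) = -99.69 mV
ΔE = -99.69 − (-85.71) = -13.98 mV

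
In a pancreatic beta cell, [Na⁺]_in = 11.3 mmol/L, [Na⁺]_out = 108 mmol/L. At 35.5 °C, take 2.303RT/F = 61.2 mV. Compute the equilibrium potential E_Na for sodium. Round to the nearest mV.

E = (61.2/z) · log₁₀([Na⁺]_out/[Na⁺]_in) with z = +1.
= (61.2/1) · log₁₀(108/11.3) = 61.20 · log₁₀(9.558)
= 61.20 · (0.9803) = 60.00 mV

60 mV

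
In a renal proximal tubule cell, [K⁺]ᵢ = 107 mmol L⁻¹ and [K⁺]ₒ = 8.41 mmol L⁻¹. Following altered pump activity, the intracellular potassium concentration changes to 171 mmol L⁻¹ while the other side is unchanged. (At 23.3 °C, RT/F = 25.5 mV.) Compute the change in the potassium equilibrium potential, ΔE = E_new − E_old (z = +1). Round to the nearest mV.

-12 mV

E_old = (25.5/1)·ln(8.41/107) = -64.86 mV
E_new = (25.5/1)·ln(8.41/171) = -76.81 mV
ΔE = -76.81 − (-64.86) = -11.96 mV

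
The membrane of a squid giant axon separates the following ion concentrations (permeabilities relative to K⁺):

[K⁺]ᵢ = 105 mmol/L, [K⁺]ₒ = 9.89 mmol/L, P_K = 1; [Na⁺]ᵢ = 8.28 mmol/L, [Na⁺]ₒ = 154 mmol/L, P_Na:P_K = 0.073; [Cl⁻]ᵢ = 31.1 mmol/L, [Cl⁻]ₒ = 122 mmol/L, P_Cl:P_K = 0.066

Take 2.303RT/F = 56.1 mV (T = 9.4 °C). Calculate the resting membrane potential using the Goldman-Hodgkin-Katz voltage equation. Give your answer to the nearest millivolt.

-39 mV

Vm = 56.1 · log₁₀[(Σ P·[cation]ₒ + Σ P·[anion]ᵢ) / (Σ P·[cation]ᵢ + Σ P·[anion]ₒ)]
Numerator = 1×9.89 + 0.073×154 + 0.066×31.1 = 23.18
Denominator = 1×105 + 0.073×8.28 + 0.066×122 = 113.7
Vm = 56.1 · log₁₀(0.20399) = 56.1 × (-0.6904) = -38.73 mV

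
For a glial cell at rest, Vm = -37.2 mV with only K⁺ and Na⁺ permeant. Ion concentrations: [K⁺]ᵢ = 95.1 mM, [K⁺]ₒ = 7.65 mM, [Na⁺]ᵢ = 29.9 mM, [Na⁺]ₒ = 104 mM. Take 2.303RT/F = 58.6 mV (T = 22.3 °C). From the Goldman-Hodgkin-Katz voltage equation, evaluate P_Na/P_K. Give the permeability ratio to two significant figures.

0.15

Let α = P_Na/P_K. GHK: Vm = 58.6·log₁₀[(Kₒ + α·Naₒ)/(Kᵢ + α·Naᵢ)].
10^(Vm/58.6) = 10^(-37.2/58.6) = 0.23184
So 0.23184·(Kᵢ + α·Naᵢ) = Kₒ + α·Naₒ → α = (0.23184·95.1 − 7.65) / (104.0 − 0.23184·29.9)
α = (22.05 − 7.65) / (104.0 − 6.932) = 14.4/97.07 = 0.1483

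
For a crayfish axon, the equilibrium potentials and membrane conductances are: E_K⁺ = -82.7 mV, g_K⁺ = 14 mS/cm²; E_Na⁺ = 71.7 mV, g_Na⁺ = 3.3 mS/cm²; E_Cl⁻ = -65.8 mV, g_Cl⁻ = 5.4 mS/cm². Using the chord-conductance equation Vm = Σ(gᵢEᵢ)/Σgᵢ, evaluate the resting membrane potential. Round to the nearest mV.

Σ gᵢEᵢ = 14·(-82.7) + 3.3·(71.7) + 5.4·(-65.8) = -1276.51
Σ gᵢ = 14 + 3.3 + 5.4 = 22.7
Vm = -1276.51 / 22.7 = -56.23 mV

-56 mV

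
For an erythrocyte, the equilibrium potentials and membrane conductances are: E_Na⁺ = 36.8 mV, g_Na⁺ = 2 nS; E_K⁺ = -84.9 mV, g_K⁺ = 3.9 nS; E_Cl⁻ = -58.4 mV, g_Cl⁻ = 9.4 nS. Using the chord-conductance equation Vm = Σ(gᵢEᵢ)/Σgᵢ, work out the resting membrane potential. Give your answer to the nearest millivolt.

-53 mV

Σ gᵢEᵢ = 2·(36.8) + 3.9·(-84.9) + 9.4·(-58.4) = -806.47
Σ gᵢ = 2 + 3.9 + 9.4 = 15.3
Vm = -806.47 / 15.3 = -52.71 mV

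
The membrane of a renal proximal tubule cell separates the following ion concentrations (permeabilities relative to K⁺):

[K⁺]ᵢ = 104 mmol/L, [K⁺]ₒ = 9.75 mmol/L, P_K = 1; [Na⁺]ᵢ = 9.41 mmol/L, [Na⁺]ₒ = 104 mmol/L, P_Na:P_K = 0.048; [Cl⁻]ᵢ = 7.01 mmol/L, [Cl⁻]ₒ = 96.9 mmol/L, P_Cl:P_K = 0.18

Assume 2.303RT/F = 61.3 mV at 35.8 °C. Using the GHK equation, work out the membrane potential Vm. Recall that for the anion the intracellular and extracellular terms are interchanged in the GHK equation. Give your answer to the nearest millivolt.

-54 mV

Vm = 61.3 · log₁₀[(Σ P·[cation]ₒ + Σ P·[anion]ᵢ) / (Σ P·[cation]ᵢ + Σ P·[anion]ₒ)]
Numerator = 1×9.75 + 0.048×104 + 0.18×7.01 = 16
Denominator = 1×104 + 0.048×9.41 + 0.18×96.9 = 121.9
Vm = 61.3 · log₁₀(0.13129) = 61.3 × (-0.8818) = -54.05 mV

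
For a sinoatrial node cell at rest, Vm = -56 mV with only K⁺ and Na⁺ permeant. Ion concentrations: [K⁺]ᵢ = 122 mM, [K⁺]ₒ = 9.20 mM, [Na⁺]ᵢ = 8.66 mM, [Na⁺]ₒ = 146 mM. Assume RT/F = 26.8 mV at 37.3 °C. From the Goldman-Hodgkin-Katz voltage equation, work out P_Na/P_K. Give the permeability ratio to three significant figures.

Let α = P_Na/P_K. GHK: Vm = 26.8·ln[(Kₒ + α·Naₒ)/(Kᵢ + α·Naᵢ)].
e^(Vm/26.8) = e^(-56.0/26.8) = 0.12374
So 0.12374·(Kᵢ + α·Naᵢ) = Kₒ + α·Naₒ → α = (0.12374·122.0 − 9.2) / (146.0 − 0.12374·8.66)
α = (15.1 − 9.2) / (146.0 − 1.072) = 5.897/144.9 = 0.04069

0.0407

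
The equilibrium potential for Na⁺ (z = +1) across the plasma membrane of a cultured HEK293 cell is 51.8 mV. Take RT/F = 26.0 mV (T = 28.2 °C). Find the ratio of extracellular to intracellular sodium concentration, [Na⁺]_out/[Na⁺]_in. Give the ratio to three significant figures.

7.33

ln([out]/[in]) = E·z/(26.0) = 51.8 × 1 / 26.0 = 1.9923
[out]/[in] = e^(1.9923) = 7.332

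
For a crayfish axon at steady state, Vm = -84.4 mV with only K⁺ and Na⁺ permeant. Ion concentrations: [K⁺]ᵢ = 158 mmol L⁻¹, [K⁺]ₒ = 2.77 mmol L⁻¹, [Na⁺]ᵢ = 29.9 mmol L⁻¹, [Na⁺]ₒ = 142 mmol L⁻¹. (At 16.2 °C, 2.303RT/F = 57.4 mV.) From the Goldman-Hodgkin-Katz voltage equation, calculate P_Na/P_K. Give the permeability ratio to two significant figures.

0.018

Let α = P_Na/P_K. GHK: Vm = 57.4·log₁₀[(Kₒ + α·Naₒ)/(Kᵢ + α·Naᵢ)].
10^(Vm/57.4) = 10^(-84.4/57.4) = 0.033855
So 0.033855·(Kᵢ + α·Naᵢ) = Kₒ + α·Naₒ → α = (0.033855·158.0 − 2.77) / (142.0 − 0.033855·29.9)
α = (5.349 − 2.77) / (142.0 − 1.012) = 2.579/141 = 0.01829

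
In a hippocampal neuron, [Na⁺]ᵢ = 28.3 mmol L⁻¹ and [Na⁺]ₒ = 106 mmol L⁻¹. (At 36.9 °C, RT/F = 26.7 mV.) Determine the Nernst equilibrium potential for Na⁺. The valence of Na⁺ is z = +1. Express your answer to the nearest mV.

E = (26.7/z) · ln([Na⁺]_out/[Na⁺]_in) with z = +1.
= (26.7/1) · ln(106/28.3) = 26.70 · ln(3.746)
= 26.70 · (1.3206) = 35.26 mV

35 mV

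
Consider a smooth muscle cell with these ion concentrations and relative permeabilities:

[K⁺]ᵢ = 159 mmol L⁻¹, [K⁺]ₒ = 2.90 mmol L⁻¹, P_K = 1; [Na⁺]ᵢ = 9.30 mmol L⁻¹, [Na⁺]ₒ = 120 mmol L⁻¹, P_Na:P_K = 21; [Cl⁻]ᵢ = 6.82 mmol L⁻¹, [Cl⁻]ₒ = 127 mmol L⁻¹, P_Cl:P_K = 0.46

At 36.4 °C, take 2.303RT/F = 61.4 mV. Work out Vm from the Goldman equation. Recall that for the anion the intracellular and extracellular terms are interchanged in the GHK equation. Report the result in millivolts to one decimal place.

48.3 mV

Vm = 61.4 · log₁₀[(Σ P·[cation]ₒ + Σ P·[anion]ᵢ) / (Σ P·[cation]ᵢ + Σ P·[anion]ₒ)]
Numerator = 1×2.90 + 21×120 + 0.46×6.82 = 2526
Denominator = 1×159 + 21×9.30 + 0.46×127 = 412.7
Vm = 61.4 · log₁₀(6.1205) = 61.4 × (0.7868) = 48.31 mV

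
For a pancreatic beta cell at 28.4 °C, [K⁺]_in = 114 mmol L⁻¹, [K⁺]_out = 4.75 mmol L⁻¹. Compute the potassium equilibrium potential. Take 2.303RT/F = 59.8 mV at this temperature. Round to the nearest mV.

E = (59.8/z) · log₁₀([K⁺]_out/[K⁺]_in) with z = +1.
= (59.8/1) · log₁₀(4.75/114) = 59.80 · log₁₀(0.04167)
= 59.80 · (-1.3802) = -82.54 mV

-83 mV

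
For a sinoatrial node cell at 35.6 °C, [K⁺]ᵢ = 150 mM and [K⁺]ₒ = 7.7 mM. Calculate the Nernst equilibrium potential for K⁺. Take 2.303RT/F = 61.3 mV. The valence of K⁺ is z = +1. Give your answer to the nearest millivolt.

E = (61.3/z) · log₁₀([K⁺]_out/[K⁺]_in) with z = +1.
= (61.3/1) · log₁₀(7.7/150) = 61.30 · log₁₀(0.05133)
= 61.30 · (-1.2896) = -79.05 mV

-79 mV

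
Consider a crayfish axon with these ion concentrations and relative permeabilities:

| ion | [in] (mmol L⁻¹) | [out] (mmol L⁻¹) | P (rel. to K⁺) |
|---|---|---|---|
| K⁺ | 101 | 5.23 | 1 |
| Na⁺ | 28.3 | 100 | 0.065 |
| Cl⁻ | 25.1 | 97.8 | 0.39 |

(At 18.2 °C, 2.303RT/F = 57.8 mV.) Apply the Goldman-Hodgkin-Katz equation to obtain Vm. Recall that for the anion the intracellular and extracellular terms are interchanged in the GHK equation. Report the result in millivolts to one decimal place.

-47.2 mV

Vm = 57.8 · log₁₀[(Σ P·[cation]ₒ + Σ P·[anion]ᵢ) / (Σ P·[cation]ᵢ + Σ P·[anion]ₒ)]
Numerator = 1×5.23 + 0.065×100 + 0.39×25.1 = 21.52
Denominator = 1×101 + 0.065×28.3 + 0.39×97.8 = 141
Vm = 57.8 · log₁₀(0.15264) = 57.8 × (-0.8163) = -47.18 mV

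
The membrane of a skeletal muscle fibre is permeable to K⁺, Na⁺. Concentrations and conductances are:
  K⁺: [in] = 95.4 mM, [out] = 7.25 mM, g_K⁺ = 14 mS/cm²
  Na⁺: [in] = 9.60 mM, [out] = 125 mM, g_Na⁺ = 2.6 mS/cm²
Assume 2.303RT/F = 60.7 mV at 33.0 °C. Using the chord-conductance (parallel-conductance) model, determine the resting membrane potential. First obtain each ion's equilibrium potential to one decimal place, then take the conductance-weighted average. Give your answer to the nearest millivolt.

E_K⁺ = (60.7/1)·log₁₀(7.25/95.4) = -67.9 mV
E_Na⁺ = (60.7/1)·log₁₀(125/9.60) = 67.7 mV
Vm = (Σ gᵢEᵢ)/(Σ gᵢ) = (14·-67.9 + 2.6·67.7) / (14 + 2.6)
= -774.58 / 16.6 = -46.66 mV

-47 mV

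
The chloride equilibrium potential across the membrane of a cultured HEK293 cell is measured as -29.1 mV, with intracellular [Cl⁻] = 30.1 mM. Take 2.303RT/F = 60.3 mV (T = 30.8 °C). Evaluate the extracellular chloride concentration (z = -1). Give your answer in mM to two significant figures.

Nernst: E = (60.3/-1) · log₁₀([out]/[in]), so log₁₀([out]/[in]) = -29.1 × -1 / 60.3 = 0.4826.
[out]/[in] = 10^(0.4826) = 3.038.
[out] = 3.038 × 30.1 = 91.44 mM.

91 mM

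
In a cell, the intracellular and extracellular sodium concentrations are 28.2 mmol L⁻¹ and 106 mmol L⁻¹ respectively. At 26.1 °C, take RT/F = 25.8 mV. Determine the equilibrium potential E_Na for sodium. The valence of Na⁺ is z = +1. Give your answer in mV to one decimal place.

E = (25.8/z) · ln([Na⁺]_out/[Na⁺]_in) with z = +1.
= (25.8/1) · ln(106/28.2) = 25.80 · ln(3.759)
= 25.80 · (1.3241) = 34.16 mV

34.2 mV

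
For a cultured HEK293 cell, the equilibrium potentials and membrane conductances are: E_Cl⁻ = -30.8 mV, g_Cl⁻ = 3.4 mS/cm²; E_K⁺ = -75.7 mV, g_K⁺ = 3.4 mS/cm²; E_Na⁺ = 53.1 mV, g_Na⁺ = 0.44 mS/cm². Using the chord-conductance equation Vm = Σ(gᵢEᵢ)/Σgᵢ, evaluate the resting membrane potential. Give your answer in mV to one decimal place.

Σ gᵢEᵢ = 3.4·(-30.8) + 3.4·(-75.7) + 0.44·(53.1) = -338.74
Σ gᵢ = 3.4 + 3.4 + 0.44 = 7.24
Vm = -338.74 / 7.24 = -46.79 mV

-46.8 mV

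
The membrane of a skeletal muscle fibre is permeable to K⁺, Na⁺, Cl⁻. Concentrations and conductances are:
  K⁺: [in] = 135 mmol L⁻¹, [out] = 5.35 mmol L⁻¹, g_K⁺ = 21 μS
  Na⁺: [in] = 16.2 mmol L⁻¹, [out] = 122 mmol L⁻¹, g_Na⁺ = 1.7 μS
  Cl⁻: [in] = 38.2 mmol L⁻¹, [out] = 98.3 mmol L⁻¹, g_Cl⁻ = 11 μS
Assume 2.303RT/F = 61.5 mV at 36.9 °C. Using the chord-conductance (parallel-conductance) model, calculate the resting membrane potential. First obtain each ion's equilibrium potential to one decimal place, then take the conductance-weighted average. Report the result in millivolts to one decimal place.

E_K⁺ = (61.5/1)·log₁₀(5.35/135) = -86.2 mV
E_Na⁺ = (61.5/1)·log₁₀(122/16.2) = 53.9 mV
E_Cl⁻ = (61.5/-1)·log₁₀(98.3/38.2) = -25.2 mV
Vm = (Σ gᵢEᵢ)/(Σ gᵢ) = (21·-86.2 + 1.7·53.9 + 11·-25.2) / (21 + 1.7 + 11)
= -1995.77 / 33.7 = -59.22 mV

-59.2 mV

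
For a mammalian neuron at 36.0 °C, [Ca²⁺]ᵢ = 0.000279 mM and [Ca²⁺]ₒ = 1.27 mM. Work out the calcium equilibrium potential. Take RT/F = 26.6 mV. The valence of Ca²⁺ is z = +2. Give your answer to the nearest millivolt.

E = (26.6/z) · ln([Ca²⁺]_out/[Ca²⁺]_in) with z = +2.
= (26.6/2) · ln(1.27/0.000279) = 13.30 · ln(4552)
= 13.30 · (8.4233) = 112.03 mV

112 mV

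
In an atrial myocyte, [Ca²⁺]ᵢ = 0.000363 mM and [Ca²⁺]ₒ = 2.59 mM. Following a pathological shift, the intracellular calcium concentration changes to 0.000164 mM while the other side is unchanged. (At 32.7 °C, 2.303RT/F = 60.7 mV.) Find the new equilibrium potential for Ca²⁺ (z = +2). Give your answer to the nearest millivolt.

127 mV

After the shift: [Ca²⁺]_out = 2.59, [Ca²⁺]_in = 0.000164 mM.
E_new = (60.7/2)·log₁₀(2.59/0.000164) = 30.35 · (4.1985) = 127.42 mV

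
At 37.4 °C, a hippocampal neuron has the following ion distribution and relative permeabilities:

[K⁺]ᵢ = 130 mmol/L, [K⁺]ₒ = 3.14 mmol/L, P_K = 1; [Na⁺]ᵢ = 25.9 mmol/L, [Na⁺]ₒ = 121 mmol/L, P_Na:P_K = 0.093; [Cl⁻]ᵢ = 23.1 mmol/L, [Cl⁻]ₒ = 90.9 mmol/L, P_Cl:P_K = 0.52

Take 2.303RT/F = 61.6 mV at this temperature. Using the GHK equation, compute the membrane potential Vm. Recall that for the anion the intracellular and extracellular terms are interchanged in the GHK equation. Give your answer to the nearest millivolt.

-51 mV

Vm = 61.6 · log₁₀[(Σ P·[cation]ₒ + Σ P·[anion]ᵢ) / (Σ P·[cation]ᵢ + Σ P·[anion]ₒ)]
Numerator = 1×3.14 + 0.093×121 + 0.52×23.1 = 26.41
Denominator = 1×130 + 0.093×25.9 + 0.52×90.9 = 179.7
Vm = 61.6 · log₁₀(0.14696) = 61.6 × (-0.8328) = -51.30 mV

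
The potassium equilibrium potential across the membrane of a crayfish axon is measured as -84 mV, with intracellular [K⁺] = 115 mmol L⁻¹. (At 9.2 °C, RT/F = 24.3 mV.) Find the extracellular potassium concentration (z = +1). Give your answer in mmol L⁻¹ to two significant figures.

3.6 mmol L⁻¹

Nernst: E = (24.3/1) · ln([out]/[in]), so ln([out]/[in]) = -84.0 × 1 / 24.3 = -3.4568.
[out]/[in] = e^(-3.4568) = 0.03153.
[out] = 0.03153 × 115 = 3.626 mmol L⁻¹.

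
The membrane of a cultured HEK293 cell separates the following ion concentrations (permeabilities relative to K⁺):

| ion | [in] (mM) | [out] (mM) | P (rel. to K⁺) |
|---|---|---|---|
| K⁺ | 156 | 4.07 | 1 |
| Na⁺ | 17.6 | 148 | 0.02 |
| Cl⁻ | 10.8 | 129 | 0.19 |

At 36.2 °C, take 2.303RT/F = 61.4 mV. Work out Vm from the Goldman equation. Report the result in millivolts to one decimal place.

Vm = 61.4 · log₁₀[(Σ P·[cation]ₒ + Σ P·[anion]ᵢ) / (Σ P·[cation]ᵢ + Σ P·[anion]ₒ)]
Numerator = 1×4.07 + 0.02×148 + 0.19×10.8 = 9.082
Denominator = 1×156 + 0.02×17.6 + 0.19×129 = 180.9
Vm = 61.4 · log₁₀(0.050215) = 61.4 × (-1.2992) = -79.77 mV

-79.8 mV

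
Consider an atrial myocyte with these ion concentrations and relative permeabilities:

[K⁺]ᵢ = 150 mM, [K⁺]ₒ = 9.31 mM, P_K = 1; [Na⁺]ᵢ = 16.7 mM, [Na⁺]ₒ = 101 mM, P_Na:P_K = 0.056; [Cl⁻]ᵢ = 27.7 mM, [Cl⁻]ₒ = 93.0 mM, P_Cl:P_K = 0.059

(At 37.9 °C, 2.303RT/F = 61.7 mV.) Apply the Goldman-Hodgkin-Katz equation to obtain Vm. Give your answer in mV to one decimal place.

-60.1 mV

Vm = 61.7 · log₁₀[(Σ P·[cation]ₒ + Σ P·[anion]ᵢ) / (Σ P·[cation]ᵢ + Σ P·[anion]ₒ)]
Numerator = 1×9.31 + 0.056×101 + 0.059×27.7 = 16.6
Denominator = 1×150 + 0.056×16.7 + 0.059×93.0 = 156.4
Vm = 61.7 · log₁₀(0.10612) = 61.7 × (-0.9742) = -60.11 mV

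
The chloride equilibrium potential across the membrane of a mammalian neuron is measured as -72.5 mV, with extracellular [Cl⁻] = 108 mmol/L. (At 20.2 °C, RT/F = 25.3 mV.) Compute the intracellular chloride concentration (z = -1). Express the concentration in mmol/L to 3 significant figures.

Nernst: E = (25.3/-1) · ln([out]/[in]), so ln([out]/[in]) = -72.5 × -1 / 25.3 = 2.8656.
[out]/[in] = e^(2.8656) = 17.56.
[in] = 108 / 17.56 = 6.15 mmol/L.

6.15 mmol/L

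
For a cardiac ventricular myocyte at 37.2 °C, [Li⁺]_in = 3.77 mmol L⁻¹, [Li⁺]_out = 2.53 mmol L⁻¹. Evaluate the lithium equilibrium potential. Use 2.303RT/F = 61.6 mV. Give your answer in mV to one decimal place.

-10.7 mV

E = (61.6/z) · log₁₀([Li⁺]_out/[Li⁺]_in) with z = +1.
= (61.6/1) · log₁₀(2.53/3.77) = 61.60 · log₁₀(0.6711)
= 61.60 · (-0.1732) = -10.67 mV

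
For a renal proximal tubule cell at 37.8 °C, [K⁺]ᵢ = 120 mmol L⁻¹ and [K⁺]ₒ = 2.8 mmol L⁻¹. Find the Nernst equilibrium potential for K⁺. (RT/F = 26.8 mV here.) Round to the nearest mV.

E = (26.8/z) · ln([K⁺]_out/[K⁺]_in) with z = +1.
= (26.8/1) · ln(2.8/120) = 26.80 · ln(0.02333)
= 26.80 · (-3.7579) = -100.71 mV

-101 mV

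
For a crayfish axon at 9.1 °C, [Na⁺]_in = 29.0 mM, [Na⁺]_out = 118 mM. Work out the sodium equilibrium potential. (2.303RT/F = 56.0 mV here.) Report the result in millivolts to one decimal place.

E = (56.0/z) · log₁₀([Na⁺]_out/[Na⁺]_in) with z = +1.
= (56.0/1) · log₁₀(118/29.0) = 56.00 · log₁₀(4.069)
= 56.00 · (0.6095) = 34.13 mV

34.1 mV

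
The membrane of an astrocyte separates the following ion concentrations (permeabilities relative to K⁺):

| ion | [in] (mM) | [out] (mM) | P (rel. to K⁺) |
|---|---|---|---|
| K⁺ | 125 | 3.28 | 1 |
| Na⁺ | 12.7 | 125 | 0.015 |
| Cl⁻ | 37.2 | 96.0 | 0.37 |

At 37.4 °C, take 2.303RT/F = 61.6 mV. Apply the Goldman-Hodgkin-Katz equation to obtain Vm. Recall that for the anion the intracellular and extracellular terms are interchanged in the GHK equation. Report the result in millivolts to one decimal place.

Vm = 61.6 · log₁₀[(Σ P·[cation]ₒ + Σ P·[anion]ᵢ) / (Σ P·[cation]ᵢ + Σ P·[anion]ₒ)]
Numerator = 1×3.28 + 0.015×125 + 0.37×37.2 = 18.92
Denominator = 1×125 + 0.015×12.7 + 0.37×96.0 = 160.7
Vm = 61.6 · log₁₀(0.11772) = 61.6 × (-0.9291) = -57.24 mV

-57.2 mV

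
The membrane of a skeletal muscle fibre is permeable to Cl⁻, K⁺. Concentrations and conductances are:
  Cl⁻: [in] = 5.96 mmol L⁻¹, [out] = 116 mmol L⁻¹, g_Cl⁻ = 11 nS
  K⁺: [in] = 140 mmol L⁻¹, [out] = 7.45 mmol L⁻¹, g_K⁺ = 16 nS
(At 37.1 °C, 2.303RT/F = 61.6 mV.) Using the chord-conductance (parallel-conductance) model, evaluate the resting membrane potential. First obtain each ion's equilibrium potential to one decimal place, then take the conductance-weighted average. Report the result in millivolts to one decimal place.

E_Cl⁻ = (61.6/-1)·log₁₀(116/5.96) = -79.4 mV
E_K⁺ = (61.6/1)·log₁₀(7.45/140) = -78.5 mV
Vm = (Σ gᵢEᵢ)/(Σ gᵢ) = (11·-79.4 + 16·-78.5) / (11 + 16)
= -2129.40 / 27 = -78.87 mV

-78.9 mV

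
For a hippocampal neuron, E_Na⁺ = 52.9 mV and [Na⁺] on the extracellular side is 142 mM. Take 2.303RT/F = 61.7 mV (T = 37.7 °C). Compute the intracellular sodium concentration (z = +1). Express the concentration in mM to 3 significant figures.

19.7 mM

Nernst: E = (61.7/1) · log₁₀([out]/[in]), so log₁₀([out]/[in]) = 52.9 × 1 / 61.7 = 0.8574.
[out]/[in] = 10^(0.8574) = 7.201.
[in] = 142 / 7.201 = 19.72 mM.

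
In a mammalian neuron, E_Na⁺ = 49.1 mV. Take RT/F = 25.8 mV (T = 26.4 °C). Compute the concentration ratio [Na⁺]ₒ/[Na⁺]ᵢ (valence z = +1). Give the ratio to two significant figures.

6.7

ln([out]/[in]) = E·z/(25.8) = 49.1 × 1 / 25.8 = 1.9031
[out]/[in] = e^(1.9031) = 6.707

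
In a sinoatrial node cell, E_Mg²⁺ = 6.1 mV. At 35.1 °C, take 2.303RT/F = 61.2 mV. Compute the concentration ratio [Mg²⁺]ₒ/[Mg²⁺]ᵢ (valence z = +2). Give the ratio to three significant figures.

log₁₀([out]/[in]) = E·z/(61.2) = 6.1 × 2 / 61.2 = 0.1993
[out]/[in] = 10^(0.1993) = 1.583

1.58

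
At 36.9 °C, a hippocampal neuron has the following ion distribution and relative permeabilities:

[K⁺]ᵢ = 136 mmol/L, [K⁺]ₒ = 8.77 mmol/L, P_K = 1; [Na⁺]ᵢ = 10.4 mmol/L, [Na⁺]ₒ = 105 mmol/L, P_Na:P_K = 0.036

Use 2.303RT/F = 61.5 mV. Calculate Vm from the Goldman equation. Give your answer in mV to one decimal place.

Vm = 61.5 · log₁₀[(Σ P·[cation]ₒ + Σ P·[anion]ᵢ) / (Σ P·[cation]ᵢ + Σ P·[anion]ₒ)]
Numerator = 1×8.77 + 0.036×105 = 12.55
Denominator = 1×136 + 0.036×10.4 = 136.4
Vm = 61.5 · log₁₀(0.092026) = 61.5 × (-1.0361) = -63.72 mV

-63.7 mV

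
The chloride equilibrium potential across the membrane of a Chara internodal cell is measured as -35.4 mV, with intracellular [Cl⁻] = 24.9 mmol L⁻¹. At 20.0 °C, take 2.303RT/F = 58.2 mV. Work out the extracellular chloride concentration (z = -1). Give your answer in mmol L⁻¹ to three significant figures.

Nernst: E = (58.2/-1) · log₁₀([out]/[in]), so log₁₀([out]/[in]) = -35.4 × -1 / 58.2 = 0.6082.
[out]/[in] = 10^(0.6082) = 4.057.
[out] = 4.057 × 24.9 = 101 mmol L⁻¹.

101 mmol L⁻¹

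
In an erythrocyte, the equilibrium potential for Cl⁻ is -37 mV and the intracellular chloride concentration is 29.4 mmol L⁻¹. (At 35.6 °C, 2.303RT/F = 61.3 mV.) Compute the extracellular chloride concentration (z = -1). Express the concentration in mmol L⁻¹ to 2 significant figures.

Nernst: E = (61.3/-1) · log₁₀([out]/[in]), so log₁₀([out]/[in]) = -37.0 × -1 / 61.3 = 0.6036.
[out]/[in] = 10^(0.6036) = 4.014.
[out] = 4.014 × 29.4 = 118 mmol L⁻¹.

120 mmol L⁻¹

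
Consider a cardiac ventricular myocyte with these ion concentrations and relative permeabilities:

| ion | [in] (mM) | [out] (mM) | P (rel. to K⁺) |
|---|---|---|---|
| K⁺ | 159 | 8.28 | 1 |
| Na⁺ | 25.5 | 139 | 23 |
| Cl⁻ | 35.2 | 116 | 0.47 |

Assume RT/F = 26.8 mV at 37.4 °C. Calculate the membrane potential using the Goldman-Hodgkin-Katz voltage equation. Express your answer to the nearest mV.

Vm = 26.8 · ln[(Σ P·[cation]ₒ + Σ P·[anion]ᵢ) / (Σ P·[cation]ᵢ + Σ P·[anion]ₒ)]
Numerator = 1×8.28 + 23×139 + 0.47×35.2 = 3222
Denominator = 1×159 + 23×25.5 + 0.47×116 = 800
Vm = 26.8 · ln(4.0272) = 26.8 × (1.3931) = 37.33 mV

37 mV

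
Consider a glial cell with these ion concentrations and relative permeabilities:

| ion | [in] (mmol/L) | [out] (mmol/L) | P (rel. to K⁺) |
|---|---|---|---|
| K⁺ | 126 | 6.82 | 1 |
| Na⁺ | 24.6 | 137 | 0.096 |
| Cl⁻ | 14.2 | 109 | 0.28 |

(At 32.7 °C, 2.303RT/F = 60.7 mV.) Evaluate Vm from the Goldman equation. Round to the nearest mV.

Vm = 60.7 · log₁₀[(Σ P·[cation]ₒ + Σ P·[anion]ᵢ) / (Σ P·[cation]ᵢ + Σ P·[anion]ₒ)]
Numerator = 1×6.82 + 0.096×137 + 0.28×14.2 = 23.95
Denominator = 1×126 + 0.096×24.6 + 0.28×109 = 158.9
Vm = 60.7 · log₁₀(0.15073) = 60.7 × (-0.8218) = -49.88 mV

-50 mV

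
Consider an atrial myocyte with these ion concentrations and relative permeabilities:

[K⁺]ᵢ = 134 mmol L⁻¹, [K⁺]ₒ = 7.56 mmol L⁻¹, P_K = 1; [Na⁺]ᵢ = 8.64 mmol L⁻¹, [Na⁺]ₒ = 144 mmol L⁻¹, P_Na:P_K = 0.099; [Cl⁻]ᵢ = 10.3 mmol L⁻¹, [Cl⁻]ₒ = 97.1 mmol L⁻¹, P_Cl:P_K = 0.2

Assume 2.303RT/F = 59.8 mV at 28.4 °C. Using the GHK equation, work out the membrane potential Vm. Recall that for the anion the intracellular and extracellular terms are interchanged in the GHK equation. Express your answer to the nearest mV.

-48 mV

Vm = 59.8 · log₁₀[(Σ P·[cation]ₒ + Σ P·[anion]ᵢ) / (Σ P·[cation]ᵢ + Σ P·[anion]ₒ)]
Numerator = 1×7.56 + 0.099×144 + 0.2×10.3 = 23.88
Denominator = 1×134 + 0.099×8.64 + 0.2×97.1 = 154.3
Vm = 59.8 · log₁₀(0.15476) = 59.8 × (-0.8103) = -48.46 mV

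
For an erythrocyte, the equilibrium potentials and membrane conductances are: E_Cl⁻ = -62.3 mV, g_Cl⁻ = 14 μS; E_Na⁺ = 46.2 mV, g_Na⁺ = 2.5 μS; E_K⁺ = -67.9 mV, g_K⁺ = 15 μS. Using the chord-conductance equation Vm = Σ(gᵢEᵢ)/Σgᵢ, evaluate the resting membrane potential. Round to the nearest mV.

Σ gᵢEᵢ = 14·(-62.3) + 2.5·(46.2) + 15·(-67.9) = -1775.20
Σ gᵢ = 14 + 2.5 + 15 = 31.5
Vm = -1775.20 / 31.5 = -56.36 mV

-56 mV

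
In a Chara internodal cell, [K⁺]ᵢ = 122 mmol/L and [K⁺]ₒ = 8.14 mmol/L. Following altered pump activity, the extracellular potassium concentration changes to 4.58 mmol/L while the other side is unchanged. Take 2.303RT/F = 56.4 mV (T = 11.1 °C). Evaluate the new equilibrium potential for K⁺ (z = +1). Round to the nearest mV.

-80 mV

After the shift: [K⁺]_out = 4.58, [K⁺]_in = 122 mmol/L.
E_new = (56.4/1)·log₁₀(4.58/122) = 56.40 · (-1.4255) = -80.40 mV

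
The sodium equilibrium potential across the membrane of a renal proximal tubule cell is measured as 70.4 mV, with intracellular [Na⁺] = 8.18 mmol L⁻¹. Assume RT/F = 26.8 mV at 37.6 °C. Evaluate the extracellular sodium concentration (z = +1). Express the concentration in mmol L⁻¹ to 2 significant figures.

110 mmol L⁻¹

Nernst: E = (26.8/1) · ln([out]/[in]), so ln([out]/[in]) = 70.4 × 1 / 26.8 = 2.6269.
[out]/[in] = e^(2.6269) = 13.83.
[out] = 13.83 × 8.18 = 113.1 mmol L⁻¹.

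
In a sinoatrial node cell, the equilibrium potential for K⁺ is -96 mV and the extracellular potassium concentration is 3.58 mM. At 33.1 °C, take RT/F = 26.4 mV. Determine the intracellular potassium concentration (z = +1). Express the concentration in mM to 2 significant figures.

Nernst: E = (26.4/1) · ln([out]/[in]), so ln([out]/[in]) = -96.0 × 1 / 26.4 = -3.6364.
[out]/[in] = e^(-3.6364) = 0.02635.
[in] = 3.58 / 0.02635 = 135.9 mM.

140 mM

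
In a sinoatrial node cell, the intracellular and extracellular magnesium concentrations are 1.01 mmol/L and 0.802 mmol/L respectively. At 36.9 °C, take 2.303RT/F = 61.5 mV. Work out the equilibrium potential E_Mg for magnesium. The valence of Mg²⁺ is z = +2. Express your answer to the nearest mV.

E = (61.5/z) · log₁₀([Mg²⁺]_out/[Mg²⁺]_in) with z = +2.
= (61.5/2) · log₁₀(0.802/1.01) = 30.75 · log₁₀(0.7941)
= 30.75 · (-0.1001) = -3.08 mV

-3 mV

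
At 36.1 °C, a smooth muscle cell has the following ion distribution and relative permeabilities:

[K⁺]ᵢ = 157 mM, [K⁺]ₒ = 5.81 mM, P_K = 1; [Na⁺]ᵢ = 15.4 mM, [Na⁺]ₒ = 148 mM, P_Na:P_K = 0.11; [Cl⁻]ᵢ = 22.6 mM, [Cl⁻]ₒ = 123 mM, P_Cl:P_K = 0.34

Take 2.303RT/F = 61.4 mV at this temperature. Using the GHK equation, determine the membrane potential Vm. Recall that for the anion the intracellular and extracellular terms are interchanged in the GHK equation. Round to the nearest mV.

-51 mV

Vm = 61.4 · log₁₀[(Σ P·[cation]ₒ + Σ P·[anion]ᵢ) / (Σ P·[cation]ᵢ + Σ P·[anion]ₒ)]
Numerator = 1×5.81 + 0.11×148 + 0.34×22.6 = 29.77
Denominator = 1×157 + 0.11×15.4 + 0.34×123 = 200.5
Vm = 61.4 · log₁₀(0.14849) = 61.4 × (-0.8283) = -50.86 mV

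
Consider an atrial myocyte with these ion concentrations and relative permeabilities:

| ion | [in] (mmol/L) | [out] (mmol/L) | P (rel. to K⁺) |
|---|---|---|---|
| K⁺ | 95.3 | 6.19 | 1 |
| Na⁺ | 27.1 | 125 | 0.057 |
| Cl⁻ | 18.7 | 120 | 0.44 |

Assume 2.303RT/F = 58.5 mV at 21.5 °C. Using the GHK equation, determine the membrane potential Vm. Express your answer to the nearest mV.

-49 mV

Vm = 58.5 · log₁₀[(Σ P·[cation]ₒ + Σ P·[anion]ᵢ) / (Σ P·[cation]ᵢ + Σ P·[anion]ₒ)]
Numerator = 1×6.19 + 0.057×125 + 0.44×18.7 = 21.54
Denominator = 1×95.3 + 0.057×27.1 + 0.44×120 = 149.6
Vm = 58.5 · log₁₀(0.14396) = 58.5 × (-0.8418) = -49.24 mV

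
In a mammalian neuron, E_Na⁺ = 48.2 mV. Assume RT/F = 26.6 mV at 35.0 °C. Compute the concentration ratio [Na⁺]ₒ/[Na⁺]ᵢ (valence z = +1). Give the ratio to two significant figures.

ln([out]/[in]) = E·z/(26.6) = 48.2 × 1 / 26.6 = 1.8120
[out]/[in] = e^(1.8120) = 6.123

6.1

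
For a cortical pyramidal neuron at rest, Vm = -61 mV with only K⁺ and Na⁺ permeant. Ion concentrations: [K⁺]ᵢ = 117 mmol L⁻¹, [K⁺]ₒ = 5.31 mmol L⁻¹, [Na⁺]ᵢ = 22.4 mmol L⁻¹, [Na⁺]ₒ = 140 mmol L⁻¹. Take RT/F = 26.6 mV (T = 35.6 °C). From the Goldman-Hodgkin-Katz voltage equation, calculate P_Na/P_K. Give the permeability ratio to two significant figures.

Let α = P_Na/P_K. GHK: Vm = 26.6·ln[(Kₒ + α·Naₒ)/(Kᵢ + α·Naᵢ)].
e^(Vm/26.6) = e^(-61.0/26.6) = 0.10094
So 0.10094·(Kᵢ + α·Naᵢ) = Kₒ + α·Naₒ → α = (0.10094·117.0 − 5.31) / (140.0 − 0.10094·22.4)
α = (11.81 − 5.31) / (140.0 − 2.261) = 6.5/137.7 = 0.04719

0.047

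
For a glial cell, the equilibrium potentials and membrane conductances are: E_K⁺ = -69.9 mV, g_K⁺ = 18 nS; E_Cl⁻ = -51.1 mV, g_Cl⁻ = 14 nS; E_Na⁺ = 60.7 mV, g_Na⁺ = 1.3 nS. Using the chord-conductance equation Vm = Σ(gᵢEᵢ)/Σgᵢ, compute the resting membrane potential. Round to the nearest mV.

Σ gᵢEᵢ = 18·(-69.9) + 14·(-51.1) + 1.3·(60.7) = -1894.69
Σ gᵢ = 18 + 14 + 1.3 = 33.3
Vm = -1894.69 / 33.3 = -56.90 mV

-57 mV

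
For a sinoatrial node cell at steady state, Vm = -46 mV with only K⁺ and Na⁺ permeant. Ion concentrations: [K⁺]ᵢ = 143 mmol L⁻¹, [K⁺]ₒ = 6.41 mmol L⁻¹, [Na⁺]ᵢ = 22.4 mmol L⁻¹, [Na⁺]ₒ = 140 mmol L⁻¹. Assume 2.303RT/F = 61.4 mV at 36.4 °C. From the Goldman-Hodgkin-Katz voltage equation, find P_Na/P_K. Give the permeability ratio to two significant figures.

Let α = P_Na/P_K. GHK: Vm = 61.4·log₁₀[(Kₒ + α·Naₒ)/(Kᵢ + α·Naᵢ)].
10^(Vm/61.4) = 10^(-46.0/61.4) = 0.17816
So 0.17816·(Kᵢ + α·Naᵢ) = Kₒ + α·Naₒ → α = (0.17816·143.0 − 6.41) / (140.0 − 0.17816·22.4)
α = (25.48 − 6.41) / (140.0 − 3.991) = 19.07/136 = 0.1402

0.14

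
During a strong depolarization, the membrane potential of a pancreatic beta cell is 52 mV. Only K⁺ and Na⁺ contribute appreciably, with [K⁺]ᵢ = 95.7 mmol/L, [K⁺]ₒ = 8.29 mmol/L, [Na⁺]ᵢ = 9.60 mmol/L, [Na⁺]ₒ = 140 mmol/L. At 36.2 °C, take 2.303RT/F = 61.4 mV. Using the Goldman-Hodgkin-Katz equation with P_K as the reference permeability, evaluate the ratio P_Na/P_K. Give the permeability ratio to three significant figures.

Let α = P_Na/P_K. GHK: Vm = 61.4·log₁₀[(Kₒ + α·Naₒ)/(Kᵢ + α·Naᵢ)].
10^(Vm/61.4) = 10^(52.0/61.4) = 7.0292
So 7.0292·(Kᵢ + α·Naᵢ) = Kₒ + α·Naₒ → α = (7.0292·95.7 − 8.29) / (140.0 − 7.0292·9.6)
α = (672.7 − 8.29) / (140.0 − 67.48) = 664.4/72.52 = 9.162

9.16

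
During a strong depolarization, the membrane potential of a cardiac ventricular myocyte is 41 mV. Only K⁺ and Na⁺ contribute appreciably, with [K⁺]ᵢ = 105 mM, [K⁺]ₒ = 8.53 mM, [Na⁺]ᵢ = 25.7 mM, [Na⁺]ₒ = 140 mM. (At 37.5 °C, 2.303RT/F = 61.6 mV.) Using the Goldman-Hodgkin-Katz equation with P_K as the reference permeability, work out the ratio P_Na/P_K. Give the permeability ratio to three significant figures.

Let α = P_Na/P_K. GHK: Vm = 61.6·log₁₀[(Kₒ + α·Naₒ)/(Kᵢ + α·Naᵢ)].
10^(Vm/61.6) = 10^(41.0/61.6) = 4.63
So 4.63·(Kᵢ + α·Naᵢ) = Kₒ + α·Naₒ → α = (4.63·105.0 − 8.53) / (140.0 − 4.63·25.7)
α = (486.2 − 8.53) / (140.0 − 119) = 477.6/21.01 = 22.74

22.7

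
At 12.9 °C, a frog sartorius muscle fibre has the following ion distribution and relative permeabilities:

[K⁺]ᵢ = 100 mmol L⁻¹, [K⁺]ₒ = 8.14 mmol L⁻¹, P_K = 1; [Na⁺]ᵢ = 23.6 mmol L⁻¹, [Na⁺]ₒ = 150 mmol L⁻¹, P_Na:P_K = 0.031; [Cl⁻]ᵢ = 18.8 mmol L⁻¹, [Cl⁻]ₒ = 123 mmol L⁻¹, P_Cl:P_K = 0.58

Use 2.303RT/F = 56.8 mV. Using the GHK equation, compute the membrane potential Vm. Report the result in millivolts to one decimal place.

-48.9 mV

Vm = 56.8 · log₁₀[(Σ P·[cation]ₒ + Σ P·[anion]ᵢ) / (Σ P·[cation]ᵢ + Σ P·[anion]ₒ)]
Numerator = 1×8.14 + 0.031×150 + 0.58×18.8 = 23.69
Denominator = 1×100 + 0.031×23.6 + 0.58×123 = 172.1
Vm = 56.8 · log₁₀(0.1377) = 56.8 × (-0.8611) = -48.91 mV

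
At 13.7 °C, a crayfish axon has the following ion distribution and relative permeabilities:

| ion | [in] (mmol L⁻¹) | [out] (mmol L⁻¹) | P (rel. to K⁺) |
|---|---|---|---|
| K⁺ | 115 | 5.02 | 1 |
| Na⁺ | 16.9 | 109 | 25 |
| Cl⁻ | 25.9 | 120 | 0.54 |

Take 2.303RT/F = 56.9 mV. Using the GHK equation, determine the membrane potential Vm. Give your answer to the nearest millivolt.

Vm = 56.9 · log₁₀[(Σ P·[cation]ₒ + Σ P·[anion]ᵢ) / (Σ P·[cation]ᵢ + Σ P·[anion]ₒ)]
Numerator = 1×5.02 + 25×109 + 0.54×25.9 = 2744
Denominator = 1×115 + 25×16.9 + 0.54×120 = 602.3
Vm = 56.9 · log₁₀(4.5559) = 56.9 × (0.6586) = 37.47 mV

37 mV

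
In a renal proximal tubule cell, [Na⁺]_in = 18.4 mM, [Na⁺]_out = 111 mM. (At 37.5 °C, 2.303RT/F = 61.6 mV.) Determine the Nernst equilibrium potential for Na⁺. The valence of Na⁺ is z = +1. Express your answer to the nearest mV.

E = (61.6/z) · log₁₀([Na⁺]_out/[Na⁺]_in) with z = +1.
= (61.6/1) · log₁₀(111/18.4) = 61.60 · log₁₀(6.033)
= 61.60 · (0.7805) = 48.08 mV

48 mV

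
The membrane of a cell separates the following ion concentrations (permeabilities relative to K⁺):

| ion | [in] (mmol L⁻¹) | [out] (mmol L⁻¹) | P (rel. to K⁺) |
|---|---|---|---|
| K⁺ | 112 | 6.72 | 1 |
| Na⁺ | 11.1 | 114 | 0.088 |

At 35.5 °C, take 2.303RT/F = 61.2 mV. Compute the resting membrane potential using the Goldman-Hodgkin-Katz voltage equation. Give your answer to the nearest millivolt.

Vm = 61.2 · log₁₀[(Σ P·[cation]ₒ + Σ P·[anion]ᵢ) / (Σ P·[cation]ᵢ + Σ P·[anion]ₒ)]
Numerator = 1×6.72 + 0.088×114 = 16.75
Denominator = 1×112 + 0.088×11.1 = 113
Vm = 61.2 · log₁₀(0.14828) = 61.2 × (-0.8289) = -50.73 mV

-51 mV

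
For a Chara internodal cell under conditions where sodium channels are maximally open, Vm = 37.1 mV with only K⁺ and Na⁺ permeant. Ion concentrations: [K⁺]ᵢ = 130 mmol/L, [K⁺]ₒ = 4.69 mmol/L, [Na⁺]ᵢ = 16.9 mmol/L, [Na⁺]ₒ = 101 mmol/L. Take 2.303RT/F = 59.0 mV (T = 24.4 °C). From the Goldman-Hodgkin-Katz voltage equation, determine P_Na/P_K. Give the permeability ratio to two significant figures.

19

Let α = P_Na/P_K. GHK: Vm = 59.0·log₁₀[(Kₒ + α·Naₒ)/(Kᵢ + α·Naᵢ)].
10^(Vm/59.0) = 10^(37.1/59.0) = 4.2542
So 4.2542·(Kᵢ + α·Naᵢ) = Kₒ + α·Naₒ → α = (4.2542·130.0 − 4.69) / (101.0 − 4.2542·16.9)
α = (553 − 4.69) / (101.0 − 71.9) = 548.4/29.1 = 18.84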